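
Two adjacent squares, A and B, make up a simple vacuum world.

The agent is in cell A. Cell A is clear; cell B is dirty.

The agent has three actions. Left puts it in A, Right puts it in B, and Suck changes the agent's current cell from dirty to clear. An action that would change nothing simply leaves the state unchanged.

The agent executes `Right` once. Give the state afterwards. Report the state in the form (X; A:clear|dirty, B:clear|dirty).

(B; A:clear, B:dirty)

start: (A; A:clear, B:dirty)
[1] after Right: (B; A:clear, B:dirty)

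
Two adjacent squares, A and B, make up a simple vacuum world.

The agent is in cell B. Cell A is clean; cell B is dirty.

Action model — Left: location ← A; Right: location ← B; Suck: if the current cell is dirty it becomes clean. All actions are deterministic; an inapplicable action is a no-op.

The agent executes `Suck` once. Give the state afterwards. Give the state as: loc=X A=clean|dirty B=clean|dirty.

start: loc=B A=clean B=dirty
[1] after Suck: loc=B A=clean B=clean

loc=B A=clean B=clean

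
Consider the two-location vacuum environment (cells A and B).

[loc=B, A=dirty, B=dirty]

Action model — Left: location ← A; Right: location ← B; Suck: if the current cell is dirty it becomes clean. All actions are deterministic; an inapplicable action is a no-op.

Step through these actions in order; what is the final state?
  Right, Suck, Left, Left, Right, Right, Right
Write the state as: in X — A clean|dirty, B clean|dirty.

in B — A dirty, B clean

Right (#1): in B — A dirty, B dirty
Suck (#2): in B — A dirty, B clean
Left (#3): in A — A dirty, B clean
Left (#4): in A — A dirty, B clean
Right (#5): in B — A dirty, B clean
Right (#6): in B — A dirty, B clean
Right (#7): in B — A dirty, B clean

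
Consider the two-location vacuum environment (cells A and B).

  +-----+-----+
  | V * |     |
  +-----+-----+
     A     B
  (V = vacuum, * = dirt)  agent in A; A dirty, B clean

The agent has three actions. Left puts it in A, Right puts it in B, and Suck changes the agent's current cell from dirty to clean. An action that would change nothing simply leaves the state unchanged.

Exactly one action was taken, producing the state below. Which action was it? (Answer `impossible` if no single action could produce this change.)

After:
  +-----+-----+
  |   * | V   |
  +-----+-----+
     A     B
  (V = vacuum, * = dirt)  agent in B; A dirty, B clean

Right

try  Left: <A|dirty|clean>
try Right: <B|dirty|clean>  ← match
try  Suck: <A|clean|clean>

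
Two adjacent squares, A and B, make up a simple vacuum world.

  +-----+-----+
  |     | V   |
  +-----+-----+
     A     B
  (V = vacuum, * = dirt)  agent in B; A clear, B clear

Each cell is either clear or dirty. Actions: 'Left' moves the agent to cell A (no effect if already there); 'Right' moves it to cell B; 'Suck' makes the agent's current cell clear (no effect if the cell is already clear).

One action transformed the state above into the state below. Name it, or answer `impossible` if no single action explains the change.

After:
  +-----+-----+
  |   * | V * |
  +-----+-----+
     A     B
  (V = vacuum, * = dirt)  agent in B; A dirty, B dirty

impossible

try  Left: <A|clear|clear>
try Right: <B|clear|clear>
try  Suck: <B|clear|clear>
no single action produces the after-state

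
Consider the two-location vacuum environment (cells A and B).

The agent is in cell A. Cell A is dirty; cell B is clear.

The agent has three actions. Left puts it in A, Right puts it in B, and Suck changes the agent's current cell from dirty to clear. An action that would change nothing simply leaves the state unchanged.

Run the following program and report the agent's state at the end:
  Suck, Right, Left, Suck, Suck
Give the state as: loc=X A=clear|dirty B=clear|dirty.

step 1/5 (Suck): loc=A A=clear B=clear
step 2/5 (Right): loc=B A=clear B=clear
step 3/5 (Left): loc=A A=clear B=clear
step 4/5 (Suck): loc=A A=clear B=clear
step 5/5 (Suck): loc=A A=clear B=clear

loc=A A=clear B=clear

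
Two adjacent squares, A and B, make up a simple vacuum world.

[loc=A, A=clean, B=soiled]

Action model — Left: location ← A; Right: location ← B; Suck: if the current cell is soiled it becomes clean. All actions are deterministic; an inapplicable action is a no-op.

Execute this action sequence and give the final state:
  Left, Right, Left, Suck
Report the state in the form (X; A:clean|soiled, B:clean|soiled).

(A; A:clean, B:soiled)

1. Left → (A; A:clean, B:soiled)
2. Right → (B; A:clean, B:soiled)
3. Left → (A; A:clean, B:soiled)
4. Suck → (A; A:clean, B:soiled)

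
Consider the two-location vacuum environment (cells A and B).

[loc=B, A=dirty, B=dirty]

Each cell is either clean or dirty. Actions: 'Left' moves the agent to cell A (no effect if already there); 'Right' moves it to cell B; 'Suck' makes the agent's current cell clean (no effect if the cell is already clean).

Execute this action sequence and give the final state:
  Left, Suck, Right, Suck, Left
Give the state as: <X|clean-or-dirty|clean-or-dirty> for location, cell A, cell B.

<A|clean|clean>

step 1/5 (Left): <A|dirty|dirty>
step 2/5 (Suck): <A|clean|dirty>
step 3/5 (Right): <B|clean|dirty>
step 4/5 (Suck): <B|clean|clean>
step 5/5 (Left): <A|clean|clean>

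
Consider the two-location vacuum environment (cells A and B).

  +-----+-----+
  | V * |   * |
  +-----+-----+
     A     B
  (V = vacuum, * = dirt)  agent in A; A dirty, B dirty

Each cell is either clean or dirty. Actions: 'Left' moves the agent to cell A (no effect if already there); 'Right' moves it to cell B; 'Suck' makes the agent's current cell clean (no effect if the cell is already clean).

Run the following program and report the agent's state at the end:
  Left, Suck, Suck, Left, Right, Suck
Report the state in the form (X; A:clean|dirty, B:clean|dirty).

(B; A:clean, B:clean)

1) do Left; now (A; A:dirty, B:dirty)
2) do Suck; now (A; A:clean, B:dirty)
3) do Suck; now (A; A:clean, B:dirty)
4) do Left; now (A; A:clean, B:dirty)
5) do Right; now (B; A:clean, B:dirty)
6) do Suck; now (B; A:clean, B:clean)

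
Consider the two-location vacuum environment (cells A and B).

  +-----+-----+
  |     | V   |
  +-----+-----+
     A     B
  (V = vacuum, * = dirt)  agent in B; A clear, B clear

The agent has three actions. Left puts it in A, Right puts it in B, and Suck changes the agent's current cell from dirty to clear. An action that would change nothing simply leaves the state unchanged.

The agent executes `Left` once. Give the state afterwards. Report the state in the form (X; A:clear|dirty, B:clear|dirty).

(A; A:clear, B:clear)

start: (B; A:clear, B:clear)
t=1 Left ⇒ (A; A:clear, B:clear)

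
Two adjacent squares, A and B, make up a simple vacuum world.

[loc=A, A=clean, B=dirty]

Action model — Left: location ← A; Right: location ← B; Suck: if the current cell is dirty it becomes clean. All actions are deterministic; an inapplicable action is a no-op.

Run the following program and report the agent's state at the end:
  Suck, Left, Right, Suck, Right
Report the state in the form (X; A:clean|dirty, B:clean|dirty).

(B; A:clean, B:clean)

1. Suck → (A; A:clean, B:dirty)
2. Left → (A; A:clean, B:dirty)
3. Right → (B; A:clean, B:dirty)
4. Suck → (B; A:clean, B:clean)
5. Right → (B; A:clean, B:clean)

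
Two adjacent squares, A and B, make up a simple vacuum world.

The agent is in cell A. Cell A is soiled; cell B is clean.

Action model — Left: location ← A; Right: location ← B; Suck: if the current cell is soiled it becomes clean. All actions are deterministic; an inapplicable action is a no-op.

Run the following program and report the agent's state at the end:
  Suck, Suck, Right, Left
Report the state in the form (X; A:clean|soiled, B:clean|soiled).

(A; A:clean, B:clean)

Suck (#1): (A; A:clean, B:clean)
Suck (#2): (A; A:clean, B:clean)
Right (#3): (B; A:clean, B:clean)
Left (#4): (A; A:clean, B:clean)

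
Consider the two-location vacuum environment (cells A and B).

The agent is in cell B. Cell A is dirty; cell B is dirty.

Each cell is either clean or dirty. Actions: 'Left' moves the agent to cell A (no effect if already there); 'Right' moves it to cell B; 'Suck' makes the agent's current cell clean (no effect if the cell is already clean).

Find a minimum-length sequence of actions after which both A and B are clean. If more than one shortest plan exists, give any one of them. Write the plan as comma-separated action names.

step 1/3 (Suck): loc=B A=dirty B=clean
step 2/3 (Left): loc=A A=dirty B=clean
step 3/3 (Suck): loc=A A=clean B=clean
min 3: Suck B + move + Suck A

Suck, Left, Suck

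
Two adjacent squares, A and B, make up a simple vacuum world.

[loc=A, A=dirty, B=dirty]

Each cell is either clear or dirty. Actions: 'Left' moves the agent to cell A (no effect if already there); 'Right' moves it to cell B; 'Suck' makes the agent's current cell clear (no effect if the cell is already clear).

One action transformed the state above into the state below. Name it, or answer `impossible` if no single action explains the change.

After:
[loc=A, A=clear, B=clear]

impossible

try  Left: (A; A:dirty, B:dirty)
try Right: (B; A:dirty, B:dirty)
try  Suck: (A; A:clear, B:dirty)
no single action produces the after-state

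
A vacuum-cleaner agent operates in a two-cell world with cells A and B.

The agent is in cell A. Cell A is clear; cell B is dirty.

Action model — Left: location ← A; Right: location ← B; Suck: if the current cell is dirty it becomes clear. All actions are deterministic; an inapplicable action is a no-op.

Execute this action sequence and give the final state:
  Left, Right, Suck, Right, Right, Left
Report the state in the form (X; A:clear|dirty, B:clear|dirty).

1) do Left; now (A; A:clear, B:dirty)
2) do Right; now (B; A:clear, B:dirty)
3) do Suck; now (B; A:clear, B:clear)
4) do Right; now (B; A:clear, B:clear)
5) do Right; now (B; A:clear, B:clear)
6) do Left; now (A; A:clear, B:clear)

(A; A:clear, B:clear)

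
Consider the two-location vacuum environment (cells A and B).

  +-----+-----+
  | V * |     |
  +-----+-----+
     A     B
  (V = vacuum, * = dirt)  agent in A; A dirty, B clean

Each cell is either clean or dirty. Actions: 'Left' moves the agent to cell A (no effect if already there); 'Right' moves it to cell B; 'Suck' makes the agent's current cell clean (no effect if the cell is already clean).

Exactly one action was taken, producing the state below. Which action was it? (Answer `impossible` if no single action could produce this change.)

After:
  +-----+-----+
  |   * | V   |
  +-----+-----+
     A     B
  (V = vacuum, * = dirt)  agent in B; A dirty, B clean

Right

try  Left: loc=A A=dirty B=clean
try Right: loc=B A=dirty B=clean  ← match
try  Suck: loc=A A=clean B=clean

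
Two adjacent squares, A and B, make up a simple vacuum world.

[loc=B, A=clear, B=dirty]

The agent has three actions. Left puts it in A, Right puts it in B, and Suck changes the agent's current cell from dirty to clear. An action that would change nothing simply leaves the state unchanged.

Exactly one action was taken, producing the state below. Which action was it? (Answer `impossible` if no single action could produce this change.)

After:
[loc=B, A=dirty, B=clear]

try  Left: loc=A A=clear B=dirty
try Right: loc=B A=clear B=dirty
try  Suck: loc=B A=clear B=clear
no single action produces the after-state

impossible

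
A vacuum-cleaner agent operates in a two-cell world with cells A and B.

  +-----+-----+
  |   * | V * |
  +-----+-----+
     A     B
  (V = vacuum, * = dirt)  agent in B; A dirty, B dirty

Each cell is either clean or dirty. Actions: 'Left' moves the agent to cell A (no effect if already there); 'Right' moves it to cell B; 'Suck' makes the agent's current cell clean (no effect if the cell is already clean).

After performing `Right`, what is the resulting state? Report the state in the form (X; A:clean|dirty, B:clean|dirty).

(B; A:dirty, B:dirty)

start: (B; A:dirty, B:dirty)
1. Right → (B; A:dirty, B:dirty)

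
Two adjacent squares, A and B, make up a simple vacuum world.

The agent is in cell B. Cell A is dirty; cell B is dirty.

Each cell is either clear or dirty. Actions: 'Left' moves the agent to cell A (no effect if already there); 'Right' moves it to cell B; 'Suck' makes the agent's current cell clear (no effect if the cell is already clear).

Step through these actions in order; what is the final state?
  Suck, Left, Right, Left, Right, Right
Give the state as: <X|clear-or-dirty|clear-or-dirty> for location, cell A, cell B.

[1] after Suck: <B|dirty|clear>
[2] after Left: <A|dirty|clear>
[3] after Right: <B|dirty|clear>
[4] after Left: <A|dirty|clear>
[5] after Right: <B|dirty|clear>
[6] after Right: <B|dirty|clear>

<B|dirty|clear>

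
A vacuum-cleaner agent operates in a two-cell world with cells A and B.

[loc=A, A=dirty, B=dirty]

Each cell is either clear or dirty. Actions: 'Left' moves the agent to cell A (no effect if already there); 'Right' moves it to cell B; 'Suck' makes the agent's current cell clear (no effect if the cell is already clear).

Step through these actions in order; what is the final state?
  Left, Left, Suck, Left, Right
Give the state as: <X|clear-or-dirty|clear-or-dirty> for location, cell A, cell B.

<B|clear|dirty>

step 1/5 (Left): <A|dirty|dirty>
step 2/5 (Left): <A|dirty|dirty>
step 3/5 (Suck): <A|clear|dirty>
step 4/5 (Left): <A|clear|dirty>
step 5/5 (Right): <B|clear|dirty>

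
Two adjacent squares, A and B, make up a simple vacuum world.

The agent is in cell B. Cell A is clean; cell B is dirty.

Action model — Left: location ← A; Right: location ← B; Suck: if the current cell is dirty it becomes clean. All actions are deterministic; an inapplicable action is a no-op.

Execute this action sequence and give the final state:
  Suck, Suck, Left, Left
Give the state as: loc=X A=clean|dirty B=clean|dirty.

loc=A A=clean B=clean

t=1 Suck ⇒ loc=B A=clean B=clean
t=2 Suck ⇒ loc=B A=clean B=clean
t=3 Left ⇒ loc=A A=clean B=clean
t=4 Left ⇒ loc=A A=clean B=clean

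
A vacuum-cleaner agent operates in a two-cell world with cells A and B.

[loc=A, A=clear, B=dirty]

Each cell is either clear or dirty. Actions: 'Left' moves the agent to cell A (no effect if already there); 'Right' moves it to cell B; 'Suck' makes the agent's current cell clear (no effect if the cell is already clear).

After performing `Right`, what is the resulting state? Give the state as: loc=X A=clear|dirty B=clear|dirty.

start: loc=A A=clear B=dirty
t=1 Right ⇒ loc=B A=clear B=dirty

loc=B A=clear B=dirty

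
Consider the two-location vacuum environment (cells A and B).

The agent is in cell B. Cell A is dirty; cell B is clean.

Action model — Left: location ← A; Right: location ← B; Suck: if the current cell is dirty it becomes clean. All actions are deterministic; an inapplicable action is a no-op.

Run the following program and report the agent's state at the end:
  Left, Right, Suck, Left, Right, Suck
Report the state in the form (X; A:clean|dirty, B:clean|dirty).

Left (#1): (A; A:dirty, B:clean)
Right (#2): (B; A:dirty, B:clean)
Suck (#3): (B; A:dirty, B:clean)
Left (#4): (A; A:dirty, B:clean)
Right (#5): (B; A:dirty, B:clean)
Suck (#6): (B; A:dirty, B:clean)

(B; A:dirty, B:clean)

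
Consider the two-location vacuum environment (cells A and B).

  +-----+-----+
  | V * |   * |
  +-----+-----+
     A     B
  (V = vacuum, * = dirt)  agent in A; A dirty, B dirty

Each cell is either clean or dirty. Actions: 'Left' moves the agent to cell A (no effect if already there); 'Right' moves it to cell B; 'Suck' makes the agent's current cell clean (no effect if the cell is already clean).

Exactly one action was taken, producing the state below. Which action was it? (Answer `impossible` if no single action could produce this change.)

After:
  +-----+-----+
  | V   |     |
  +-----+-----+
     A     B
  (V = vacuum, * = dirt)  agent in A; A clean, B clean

impossible

try  Left: in A — A dirty, B dirty
try Right: in B — A dirty, B dirty
try  Suck: in A — A clean, B dirty
no single action produces the after-state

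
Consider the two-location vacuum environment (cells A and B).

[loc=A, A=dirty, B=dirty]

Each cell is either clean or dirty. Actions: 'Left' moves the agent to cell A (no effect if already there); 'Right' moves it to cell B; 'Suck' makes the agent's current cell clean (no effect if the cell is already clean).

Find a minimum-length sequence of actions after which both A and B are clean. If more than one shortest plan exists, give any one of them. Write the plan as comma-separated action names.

Suck, Right, Suck

step 1/3 (Suck): in A — A clean, B dirty
step 2/3 (Right): in B — A clean, B dirty
step 3/3 (Suck): in B — A clean, B clean
min 3: Suck A + move + Suck B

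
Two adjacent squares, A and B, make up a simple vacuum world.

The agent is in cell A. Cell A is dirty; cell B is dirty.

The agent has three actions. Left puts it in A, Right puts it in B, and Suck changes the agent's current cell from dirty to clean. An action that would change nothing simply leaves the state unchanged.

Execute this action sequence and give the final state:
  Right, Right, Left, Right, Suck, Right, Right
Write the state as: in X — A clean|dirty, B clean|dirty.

1) do Right; now in B — A dirty, B dirty
2) do Right; now in B — A dirty, B dirty
3) do Left; now in A — A dirty, B dirty
4) do Right; now in B — A dirty, B dirty
5) do Suck; now in B — A dirty, B clean
6) do Right; now in B — A dirty, B clean
7) do Right; now in B — A dirty, B clean

in B — A dirty, B clean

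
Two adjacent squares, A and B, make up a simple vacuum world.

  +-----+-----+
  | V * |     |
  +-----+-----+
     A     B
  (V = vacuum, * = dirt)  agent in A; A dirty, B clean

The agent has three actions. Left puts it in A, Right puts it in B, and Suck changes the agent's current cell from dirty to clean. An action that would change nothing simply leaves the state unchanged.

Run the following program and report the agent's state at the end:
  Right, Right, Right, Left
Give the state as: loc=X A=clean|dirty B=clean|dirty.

1. Right → loc=B A=dirty B=clean
2. Right → loc=B A=dirty B=clean
3. Right → loc=B A=dirty B=clean
4. Left → loc=A A=dirty B=clean

loc=A A=dirty B=clean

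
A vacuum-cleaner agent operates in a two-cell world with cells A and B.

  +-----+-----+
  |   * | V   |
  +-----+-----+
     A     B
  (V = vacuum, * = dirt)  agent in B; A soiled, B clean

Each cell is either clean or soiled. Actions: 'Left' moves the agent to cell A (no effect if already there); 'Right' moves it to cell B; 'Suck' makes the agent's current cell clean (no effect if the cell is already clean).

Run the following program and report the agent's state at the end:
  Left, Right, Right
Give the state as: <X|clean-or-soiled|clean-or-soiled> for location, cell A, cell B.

[1] after Left: <A|soiled|clean>
[2] after Right: <B|soiled|clean>
[3] after Right: <B|soiled|clean>

<B|soiled|clean>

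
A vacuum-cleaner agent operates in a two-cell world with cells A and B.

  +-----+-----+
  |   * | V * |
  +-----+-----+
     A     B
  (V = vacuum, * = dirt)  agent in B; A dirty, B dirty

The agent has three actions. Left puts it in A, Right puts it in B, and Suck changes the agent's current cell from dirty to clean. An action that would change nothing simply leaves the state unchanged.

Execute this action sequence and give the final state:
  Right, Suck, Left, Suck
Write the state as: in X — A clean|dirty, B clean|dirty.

in A — A clean, B clean

[1] after Right: in B — A dirty, B dirty
[2] after Suck: in B — A dirty, B clean
[3] after Left: in A — A dirty, B clean
[4] after Suck: in A — A clean, B clean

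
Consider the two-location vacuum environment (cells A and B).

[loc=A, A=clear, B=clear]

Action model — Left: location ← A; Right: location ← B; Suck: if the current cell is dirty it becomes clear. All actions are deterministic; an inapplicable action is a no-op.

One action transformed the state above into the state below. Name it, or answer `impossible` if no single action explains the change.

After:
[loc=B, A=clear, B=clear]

try  Left: (A; A:clear, B:clear)
try Right: (B; A:clear, B:clear)  ← match
try  Suck: (A; A:clear, B:clear)

Right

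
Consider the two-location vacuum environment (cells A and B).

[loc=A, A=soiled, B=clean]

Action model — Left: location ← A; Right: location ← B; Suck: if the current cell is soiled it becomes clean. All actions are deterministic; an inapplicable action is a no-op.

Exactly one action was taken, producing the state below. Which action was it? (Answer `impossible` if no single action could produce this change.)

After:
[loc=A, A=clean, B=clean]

try  Left: (A; A:soiled, B:clean)
try Right: (B; A:soiled, B:clean)
try  Suck: (A; A:clean, B:clean)  ← match

Suck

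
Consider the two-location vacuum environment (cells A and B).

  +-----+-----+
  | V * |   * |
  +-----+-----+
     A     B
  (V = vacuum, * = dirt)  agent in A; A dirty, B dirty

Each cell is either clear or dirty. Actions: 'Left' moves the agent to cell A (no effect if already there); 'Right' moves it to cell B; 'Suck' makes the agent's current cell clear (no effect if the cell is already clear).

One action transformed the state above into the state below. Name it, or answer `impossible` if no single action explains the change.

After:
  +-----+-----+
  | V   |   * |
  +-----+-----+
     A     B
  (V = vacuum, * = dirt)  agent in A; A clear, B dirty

try  Left: loc=A A=dirty B=dirty
try Right: loc=B A=dirty B=dirty
try  Suck: loc=A A=clear B=dirty  ← match

Suck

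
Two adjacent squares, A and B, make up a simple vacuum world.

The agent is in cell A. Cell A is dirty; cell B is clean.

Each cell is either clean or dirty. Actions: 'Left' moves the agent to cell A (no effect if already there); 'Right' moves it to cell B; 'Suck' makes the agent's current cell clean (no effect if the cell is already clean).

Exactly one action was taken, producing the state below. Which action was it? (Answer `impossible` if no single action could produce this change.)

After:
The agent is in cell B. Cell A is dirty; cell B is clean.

try  Left: in A — A dirty, B clean
try Right: in B — A dirty, B clean  ← match
try  Suck: in A — A clean, B clean

Right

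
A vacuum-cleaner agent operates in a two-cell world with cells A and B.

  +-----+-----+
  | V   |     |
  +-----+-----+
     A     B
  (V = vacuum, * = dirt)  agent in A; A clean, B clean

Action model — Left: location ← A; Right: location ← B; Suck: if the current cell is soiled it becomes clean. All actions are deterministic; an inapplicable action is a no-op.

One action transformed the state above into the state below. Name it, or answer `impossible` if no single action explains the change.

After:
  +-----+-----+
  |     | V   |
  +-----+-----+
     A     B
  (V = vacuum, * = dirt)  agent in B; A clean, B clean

try  Left: in A — A clean, B clean
try Right: in B — A clean, B clean  ← match
try  Suck: in A — A clean, B clean

Right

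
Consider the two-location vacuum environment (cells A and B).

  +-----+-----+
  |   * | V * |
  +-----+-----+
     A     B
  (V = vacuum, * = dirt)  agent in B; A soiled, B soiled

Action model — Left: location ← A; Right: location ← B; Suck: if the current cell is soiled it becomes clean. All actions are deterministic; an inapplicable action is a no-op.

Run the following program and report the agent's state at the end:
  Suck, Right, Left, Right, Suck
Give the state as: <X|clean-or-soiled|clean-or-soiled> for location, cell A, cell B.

<B|soiled|clean>

t=1 Suck ⇒ <B|soiled|clean>
t=2 Right ⇒ <B|soiled|clean>
t=3 Left ⇒ <A|soiled|clean>
t=4 Right ⇒ <B|soiled|clean>
t=5 Suck ⇒ <B|soiled|clean>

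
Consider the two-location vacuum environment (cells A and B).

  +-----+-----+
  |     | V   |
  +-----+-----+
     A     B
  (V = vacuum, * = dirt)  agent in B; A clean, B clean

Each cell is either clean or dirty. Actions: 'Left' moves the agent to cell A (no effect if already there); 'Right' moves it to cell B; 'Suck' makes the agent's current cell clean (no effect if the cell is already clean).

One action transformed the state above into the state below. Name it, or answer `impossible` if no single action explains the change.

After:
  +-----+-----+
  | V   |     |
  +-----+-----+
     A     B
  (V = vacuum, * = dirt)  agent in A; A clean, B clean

Left

try  Left: <A|clean|clean>  ← match
try Right: <B|clean|clean>
try  Suck: <B|clean|clean>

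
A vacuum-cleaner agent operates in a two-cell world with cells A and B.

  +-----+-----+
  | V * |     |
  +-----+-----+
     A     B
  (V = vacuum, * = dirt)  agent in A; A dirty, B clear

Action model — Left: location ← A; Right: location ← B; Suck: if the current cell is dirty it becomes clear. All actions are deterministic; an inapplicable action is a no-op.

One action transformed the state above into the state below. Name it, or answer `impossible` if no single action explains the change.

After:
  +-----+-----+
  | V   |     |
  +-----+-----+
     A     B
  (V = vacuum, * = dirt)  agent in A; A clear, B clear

try  Left: <A|dirty|clear>
try Right: <B|dirty|clear>
try  Suck: <A|clear|clear>  ← match

Suck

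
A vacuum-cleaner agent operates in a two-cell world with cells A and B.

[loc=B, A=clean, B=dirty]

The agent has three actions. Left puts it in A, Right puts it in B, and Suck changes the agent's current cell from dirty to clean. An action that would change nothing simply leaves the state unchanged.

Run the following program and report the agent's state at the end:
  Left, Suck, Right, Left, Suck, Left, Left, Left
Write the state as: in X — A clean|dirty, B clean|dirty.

in A — A clean, B dirty

step 1/8 (Left): in A — A clean, B dirty
step 2/8 (Suck): in A — A clean, B dirty
step 3/8 (Right): in B — A clean, B dirty
step 4/8 (Left): in A — A clean, B dirty
step 5/8 (Suck): in A — A clean, B dirty
step 6/8 (Left): in A — A clean, B dirty
step 7/8 (Left): in A — A clean, B dirty
step 8/8 (Left): in A — A clean, B dirty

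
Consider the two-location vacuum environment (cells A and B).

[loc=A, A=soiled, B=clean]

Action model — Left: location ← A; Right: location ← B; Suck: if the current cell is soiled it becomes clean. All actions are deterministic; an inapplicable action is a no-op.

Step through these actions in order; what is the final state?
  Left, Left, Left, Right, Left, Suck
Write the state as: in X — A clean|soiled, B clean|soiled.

1. Left → in A — A soiled, B clean
2. Left → in A — A soiled, B clean
3. Left → in A — A soiled, B clean
4. Right → in B — A soiled, B clean
5. Left → in A — A soiled, B clean
6. Suck → in A — A clean, B clean

in A — A clean, B clean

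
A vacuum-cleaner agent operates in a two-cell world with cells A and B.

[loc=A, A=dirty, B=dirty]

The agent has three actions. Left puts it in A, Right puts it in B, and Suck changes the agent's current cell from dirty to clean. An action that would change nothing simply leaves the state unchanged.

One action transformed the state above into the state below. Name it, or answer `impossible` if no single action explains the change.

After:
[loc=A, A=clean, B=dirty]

try  Left: loc=A A=dirty B=dirty
try Right: loc=B A=dirty B=dirty
try  Suck: loc=A A=clean B=dirty  ← match

Suck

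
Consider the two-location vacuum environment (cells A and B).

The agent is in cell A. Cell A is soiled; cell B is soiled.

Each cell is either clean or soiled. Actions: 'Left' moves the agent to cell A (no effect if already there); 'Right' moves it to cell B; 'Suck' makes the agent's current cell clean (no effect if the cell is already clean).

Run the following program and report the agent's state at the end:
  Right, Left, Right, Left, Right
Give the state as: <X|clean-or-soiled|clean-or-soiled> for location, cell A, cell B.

<B|soiled|soiled>

1. Right → <B|soiled|soiled>
2. Left → <A|soiled|soiled>
3. Right → <B|soiled|soiled>
4. Left → <A|soiled|soiled>
5. Right → <B|soiled|soiled>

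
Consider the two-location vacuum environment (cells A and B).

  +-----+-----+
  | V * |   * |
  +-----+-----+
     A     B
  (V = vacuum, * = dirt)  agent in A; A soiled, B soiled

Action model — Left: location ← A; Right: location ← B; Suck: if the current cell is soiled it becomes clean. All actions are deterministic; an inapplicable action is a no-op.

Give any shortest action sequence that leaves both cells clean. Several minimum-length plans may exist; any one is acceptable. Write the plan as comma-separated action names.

[1] after Suck: in A — A clean, B soiled
[2] after Right: in B — A clean, B soiled
[3] after Suck: in B — A clean, B clean
min 3: Suck A + move + Suck B

Suck, Right, Suck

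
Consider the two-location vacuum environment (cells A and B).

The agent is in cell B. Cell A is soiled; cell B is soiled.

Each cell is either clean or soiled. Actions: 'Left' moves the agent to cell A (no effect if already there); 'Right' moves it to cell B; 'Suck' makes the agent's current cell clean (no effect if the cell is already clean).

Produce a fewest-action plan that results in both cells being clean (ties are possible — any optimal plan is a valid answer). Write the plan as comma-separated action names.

Suck, Left, Suck

t=1 Suck ⇒ (B; A:soiled, B:clean)
t=2 Left ⇒ (A; A:soiled, B:clean)
t=3 Suck ⇒ (A; A:clean, B:clean)
min 3: Suck B + move + Suck A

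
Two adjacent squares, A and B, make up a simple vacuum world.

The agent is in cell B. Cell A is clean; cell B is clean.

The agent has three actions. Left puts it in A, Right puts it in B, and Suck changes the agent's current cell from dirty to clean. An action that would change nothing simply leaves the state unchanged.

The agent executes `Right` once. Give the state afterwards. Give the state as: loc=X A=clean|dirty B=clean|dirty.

loc=B A=clean B=clean

start: loc=B A=clean B=clean
1. Right → loc=B A=clean B=clean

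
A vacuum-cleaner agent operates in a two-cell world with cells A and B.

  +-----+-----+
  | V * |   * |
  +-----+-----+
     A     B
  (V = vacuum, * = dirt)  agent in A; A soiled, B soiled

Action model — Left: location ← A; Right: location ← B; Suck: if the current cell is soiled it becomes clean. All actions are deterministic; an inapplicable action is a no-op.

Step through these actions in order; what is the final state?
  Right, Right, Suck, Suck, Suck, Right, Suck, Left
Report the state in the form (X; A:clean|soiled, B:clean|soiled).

[1] after Right: (B; A:soiled, B:soiled)
[2] after Right: (B; A:soiled, B:soiled)
[3] after Suck: (B; A:soiled, B:clean)
[4] after Suck: (B; A:soiled, B:clean)
[5] after Suck: (B; A:soiled, B:clean)
[6] after Right: (B; A:soiled, B:clean)
[7] after Suck: (B; A:soiled, B:clean)
[8] after Left: (A; A:soiled, B:clean)

(A; A:soiled, B:clean)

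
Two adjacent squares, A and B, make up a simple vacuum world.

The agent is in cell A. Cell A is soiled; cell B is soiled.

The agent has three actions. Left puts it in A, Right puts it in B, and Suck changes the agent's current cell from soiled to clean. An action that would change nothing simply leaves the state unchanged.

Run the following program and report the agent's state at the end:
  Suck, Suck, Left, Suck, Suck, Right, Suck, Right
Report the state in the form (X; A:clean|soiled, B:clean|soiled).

(B; A:clean, B:clean)

1. Suck → (A; A:clean, B:soiled)
2. Suck → (A; A:clean, B:soiled)
3. Left → (A; A:clean, B:soiled)
4. Suck → (A; A:clean, B:soiled)
5. Suck → (A; A:clean, B:soiled)
6. Right → (B; A:clean, B:soiled)
7. Suck → (B; A:clean, B:clean)
8. Right → (B; A:clean, B:clean)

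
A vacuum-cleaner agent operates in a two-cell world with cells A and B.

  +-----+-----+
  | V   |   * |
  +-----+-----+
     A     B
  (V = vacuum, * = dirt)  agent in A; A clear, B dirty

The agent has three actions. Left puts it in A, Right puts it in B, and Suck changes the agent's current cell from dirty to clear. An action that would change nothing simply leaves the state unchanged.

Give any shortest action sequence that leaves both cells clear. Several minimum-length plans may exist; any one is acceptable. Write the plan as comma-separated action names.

Right, Suck

[1] after Right: <B|clear|dirty>
[2] after Suck: <B|clear|clear>
min 2: go B then Suck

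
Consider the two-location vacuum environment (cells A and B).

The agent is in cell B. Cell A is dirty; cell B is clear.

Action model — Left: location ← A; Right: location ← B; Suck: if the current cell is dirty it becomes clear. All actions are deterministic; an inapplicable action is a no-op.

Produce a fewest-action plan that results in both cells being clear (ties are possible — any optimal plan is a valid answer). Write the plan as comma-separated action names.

Left (#1): in A — A dirty, B clear
Suck (#2): in A — A clear, B clear
min 2: go A then Suck

Left, Suck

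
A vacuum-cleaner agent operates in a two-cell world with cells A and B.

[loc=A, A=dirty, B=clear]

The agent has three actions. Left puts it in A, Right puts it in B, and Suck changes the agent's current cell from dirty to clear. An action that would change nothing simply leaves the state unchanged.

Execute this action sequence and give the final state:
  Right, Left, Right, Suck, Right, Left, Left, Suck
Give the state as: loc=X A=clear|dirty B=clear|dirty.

[1] after Right: loc=B A=dirty B=clear
[2] after Left: loc=A A=dirty B=clear
[3] after Right: loc=B A=dirty B=clear
[4] after Suck: loc=B A=dirty B=clear
[5] after Right: loc=B A=dirty B=clear
[6] after Left: loc=A A=dirty B=clear
[7] after Left: loc=A A=dirty B=clear
[8] after Suck: loc=A A=clear B=clear

loc=A A=clear B=clear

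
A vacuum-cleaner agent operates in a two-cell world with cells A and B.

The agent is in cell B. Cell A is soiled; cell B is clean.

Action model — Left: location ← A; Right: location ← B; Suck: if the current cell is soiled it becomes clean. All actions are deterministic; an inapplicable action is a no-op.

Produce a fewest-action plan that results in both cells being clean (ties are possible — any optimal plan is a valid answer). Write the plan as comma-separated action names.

1) do Left; now (A; A:soiled, B:clean)
2) do Suck; now (A; A:clean, B:clean)
min 2: go A then Suck

Left, Suck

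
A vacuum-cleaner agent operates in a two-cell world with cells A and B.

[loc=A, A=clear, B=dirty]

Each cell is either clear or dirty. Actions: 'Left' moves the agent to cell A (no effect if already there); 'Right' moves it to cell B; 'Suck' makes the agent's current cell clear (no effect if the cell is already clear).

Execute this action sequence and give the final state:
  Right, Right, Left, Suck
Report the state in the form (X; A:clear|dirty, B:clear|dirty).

(A; A:clear, B:dirty)

Right (#1): (B; A:clear, B:dirty)
Right (#2): (B; A:clear, B:dirty)
Left (#3): (A; A:clear, B:dirty)
Suck (#4): (A; A:clear, B:dirty)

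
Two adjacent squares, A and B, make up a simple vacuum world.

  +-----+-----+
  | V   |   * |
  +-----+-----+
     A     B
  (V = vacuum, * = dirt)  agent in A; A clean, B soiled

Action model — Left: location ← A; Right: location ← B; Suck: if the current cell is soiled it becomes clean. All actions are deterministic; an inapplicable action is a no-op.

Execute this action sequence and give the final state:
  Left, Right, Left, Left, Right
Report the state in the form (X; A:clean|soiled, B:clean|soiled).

step 1/5 (Left): (A; A:clean, B:soiled)
step 2/5 (Right): (B; A:clean, B:soiled)
step 3/5 (Left): (A; A:clean, B:soiled)
step 4/5 (Left): (A; A:clean, B:soiled)
step 5/5 (Right): (B; A:clean, B:soiled)

(B; A:clean, B:soiled)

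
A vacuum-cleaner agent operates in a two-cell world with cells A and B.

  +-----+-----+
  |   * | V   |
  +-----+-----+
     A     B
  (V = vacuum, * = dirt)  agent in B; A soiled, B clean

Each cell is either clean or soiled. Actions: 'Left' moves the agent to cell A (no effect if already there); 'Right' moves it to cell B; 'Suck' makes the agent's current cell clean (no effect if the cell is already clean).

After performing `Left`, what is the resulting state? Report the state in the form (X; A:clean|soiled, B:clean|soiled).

start: (B; A:soiled, B:clean)
t=1 Left ⇒ (A; A:soiled, B:clean)

(A; A:soiled, B:clean)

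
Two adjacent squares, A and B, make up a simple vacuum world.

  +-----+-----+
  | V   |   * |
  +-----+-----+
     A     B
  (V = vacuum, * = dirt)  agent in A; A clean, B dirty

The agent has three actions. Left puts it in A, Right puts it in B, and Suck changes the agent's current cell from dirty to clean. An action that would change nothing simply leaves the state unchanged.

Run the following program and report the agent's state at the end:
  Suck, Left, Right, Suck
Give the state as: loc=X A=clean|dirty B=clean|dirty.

t=1 Suck ⇒ loc=A A=clean B=dirty
t=2 Left ⇒ loc=A A=clean B=dirty
t=3 Right ⇒ loc=B A=clean B=dirty
t=4 Suck ⇒ loc=B A=clean B=clean

loc=B A=clean B=clean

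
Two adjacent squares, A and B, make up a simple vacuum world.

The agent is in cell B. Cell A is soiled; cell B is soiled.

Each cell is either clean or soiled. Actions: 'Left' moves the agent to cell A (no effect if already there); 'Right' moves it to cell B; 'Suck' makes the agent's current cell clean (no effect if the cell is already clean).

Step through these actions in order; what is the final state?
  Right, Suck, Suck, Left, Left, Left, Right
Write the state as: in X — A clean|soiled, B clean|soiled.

in B — A soiled, B clean

step 1/7 (Right): in B — A soiled, B soiled
step 2/7 (Suck): in B — A soiled, B clean
step 3/7 (Suck): in B — A soiled, B clean
step 4/7 (Left): in A — A soiled, B clean
step 5/7 (Left): in A — A soiled, B clean
step 6/7 (Left): in A — A soiled, B clean
step 7/7 (Right): in B — A soiled, B clean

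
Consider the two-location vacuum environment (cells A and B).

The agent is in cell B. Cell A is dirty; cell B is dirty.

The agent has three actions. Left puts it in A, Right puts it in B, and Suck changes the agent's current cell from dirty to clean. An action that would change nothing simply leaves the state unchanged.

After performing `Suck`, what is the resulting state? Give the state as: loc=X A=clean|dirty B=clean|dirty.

start: loc=B A=dirty B=dirty
1. Suck → loc=B A=dirty B=clean

loc=B A=dirty B=clean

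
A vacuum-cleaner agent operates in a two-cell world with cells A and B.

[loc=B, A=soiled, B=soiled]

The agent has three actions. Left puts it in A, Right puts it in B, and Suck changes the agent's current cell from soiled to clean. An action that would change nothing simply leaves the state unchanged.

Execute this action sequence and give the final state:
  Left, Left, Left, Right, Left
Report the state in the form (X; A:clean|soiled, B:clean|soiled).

(A; A:soiled, B:soiled)

Left (#1): (A; A:soiled, B:soiled)
Left (#2): (A; A:soiled, B:soiled)
Left (#3): (A; A:soiled, B:soiled)
Right (#4): (B; A:soiled, B:soiled)
Left (#5): (A; A:soiled, B:soiled)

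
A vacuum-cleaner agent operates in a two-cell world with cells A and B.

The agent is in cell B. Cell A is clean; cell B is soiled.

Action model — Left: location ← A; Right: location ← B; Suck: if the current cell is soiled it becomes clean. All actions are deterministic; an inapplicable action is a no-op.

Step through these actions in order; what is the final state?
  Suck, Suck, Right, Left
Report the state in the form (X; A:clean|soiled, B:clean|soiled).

[1] after Suck: (B; A:clean, B:clean)
[2] after Suck: (B; A:clean, B:clean)
[3] after Right: (B; A:clean, B:clean)
[4] after Left: (A; A:clean, B:clean)

(A; A:clean, B:clean)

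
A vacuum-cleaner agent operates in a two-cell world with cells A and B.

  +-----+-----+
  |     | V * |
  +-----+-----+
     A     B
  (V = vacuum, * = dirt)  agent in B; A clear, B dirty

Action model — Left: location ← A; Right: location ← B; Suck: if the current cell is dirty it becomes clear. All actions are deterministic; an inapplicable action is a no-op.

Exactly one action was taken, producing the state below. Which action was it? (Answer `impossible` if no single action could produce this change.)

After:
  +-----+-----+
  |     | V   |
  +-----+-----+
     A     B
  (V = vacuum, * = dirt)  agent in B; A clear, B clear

Suck

try  Left: loc=A A=clear B=dirty
try Right: loc=B A=clear B=dirty
try  Suck: loc=B A=clear B=clear  ← match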